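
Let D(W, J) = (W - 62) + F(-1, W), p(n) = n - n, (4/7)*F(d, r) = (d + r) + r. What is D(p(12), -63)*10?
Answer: -1275/2 ≈ -637.50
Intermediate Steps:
F(d, r) = 7*r/2 + 7*d/4 (F(d, r) = 7*((d + r) + r)/4 = 7*(d + 2*r)/4 = 7*r/2 + 7*d/4)
p(n) = 0
D(W, J) = -255/4 + 9*W/2 (D(W, J) = (W - 62) + (7*W/2 + (7/4)*(-1)) = (-62 + W) + (7*W/2 - 7/4) = (-62 + W) + (-7/4 + 7*W/2) = -255/4 + 9*W/2)
D(p(12), -63)*10 = (-255/4 + (9/2)*0)*10 = (-255/4 + 0)*10 = -255/4*10 = -1275/2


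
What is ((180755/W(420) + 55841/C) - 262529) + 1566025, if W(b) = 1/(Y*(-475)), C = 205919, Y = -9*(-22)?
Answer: -3500356181223585/205919 ≈ -1.6999e+10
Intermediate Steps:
Y = 198
W(b) = -1/94050 (W(b) = 1/(198*(-475)) = (1/198)*(-1/475) = -1/94050)
((180755/W(420) + 55841/C) - 262529) + 1566025 = ((180755/(-1/94050) + 55841/205919) - 262529) + 1566025 = ((180755*(-94050) + 55841*(1/205919)) - 262529) + 1566025 = ((-17000007750 + 55841/205919) - 262529) + 1566025 = (-3500624595816409/205919 - 262529) + 1566025 = -3500678655525560/205919 + 1566025 = -3500356181223585/205919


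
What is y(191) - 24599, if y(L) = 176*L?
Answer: 9017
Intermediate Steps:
y(191) - 24599 = 176*191 - 24599 = 33616 - 24599 = 9017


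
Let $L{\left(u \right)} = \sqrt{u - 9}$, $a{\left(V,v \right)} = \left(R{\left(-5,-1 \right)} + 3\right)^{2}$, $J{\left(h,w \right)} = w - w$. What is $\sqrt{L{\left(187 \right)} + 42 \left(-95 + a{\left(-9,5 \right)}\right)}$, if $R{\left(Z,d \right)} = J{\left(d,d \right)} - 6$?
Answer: $\sqrt{-3612 + \sqrt{178}} \approx 59.989 i$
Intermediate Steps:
$J{\left(h,w \right)} = 0$
$R{\left(Z,d \right)} = -6$ ($R{\left(Z,d \right)} = 0 - 6 = -6$)
$a{\left(V,v \right)} = 9$ ($a{\left(V,v \right)} = \left(-6 + 3\right)^{2} = \left(-3\right)^{2} = 9$)
$L{\left(u \right)} = \sqrt{-9 + u}$
$\sqrt{L{\left(187 \right)} + 42 \left(-95 + a{\left(-9,5 \right)}\right)} = \sqrt{\sqrt{-9 + 187} + 42 \left(-95 + 9\right)} = \sqrt{\sqrt{178} + 42 \left(-86\right)} = \sqrt{\sqrt{178} - 3612} = \sqrt{-3612 + \sqrt{178}}$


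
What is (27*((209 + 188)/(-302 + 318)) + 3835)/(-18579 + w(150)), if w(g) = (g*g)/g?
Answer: -72079/294864 ≈ -0.24445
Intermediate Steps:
w(g) = g (w(g) = g²/g = g)
(27*((209 + 188)/(-302 + 318)) + 3835)/(-18579 + w(150)) = (27*((209 + 188)/(-302 + 318)) + 3835)/(-18579 + 150) = (27*(397/16) + 3835)/(-18429) = (27*(397*(1/16)) + 3835)*(-1/18429) = (27*(397/16) + 3835)*(-1/18429) = (10719/16 + 3835)*(-1/18429) = (72079/16)*(-1/18429) = -72079/294864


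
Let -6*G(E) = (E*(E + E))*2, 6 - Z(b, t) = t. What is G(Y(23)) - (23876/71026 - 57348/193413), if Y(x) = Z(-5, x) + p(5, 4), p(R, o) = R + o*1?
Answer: -293335868614/6868675869 ≈ -42.706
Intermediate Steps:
p(R, o) = R + o
Z(b, t) = 6 - t
Y(x) = 15 - x (Y(x) = (6 - x) + (5 + 4) = (6 - x) + 9 = 15 - x)
G(E) = -2*E²/3 (G(E) = -E*(E + E)*2/6 = -E*(2*E)*2/6 = -2*E²*2/6 = -2*E²/3)
G(Y(23)) - (23876/71026 - 57348/193413) = -2*(15 - 1*23)²/3 - (23876/71026 - 57348/193413) = -2*(15 - 23)²/3 - (23876*(1/71026) - 57348*1/193413) = -⅔*(-8)² - (11938/35513 - 19116/64471) = -⅔*64 - 1*90788290/2289558623 = -128/3 - 90788290/2289558623 = -293335868614/6868675869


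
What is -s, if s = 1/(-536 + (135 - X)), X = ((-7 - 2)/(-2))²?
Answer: 4/1685 ≈ 0.0023739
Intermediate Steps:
X = 81/4 (X = (-9*(-½))² = (9/2)² = 81/4 ≈ 20.250)
s = -4/1685 (s = 1/(-536 + (135 - 1*81/4)) = 1/(-536 + (135 - 81/4)) = 1/(-536 + 459/4) = 1/(-1685/4) = -4/1685 ≈ -0.0023739)
-s = -1*(-4/1685) = 4/1685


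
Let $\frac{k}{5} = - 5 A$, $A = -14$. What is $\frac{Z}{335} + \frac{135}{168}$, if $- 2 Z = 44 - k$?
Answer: $\frac{23643}{18760} \approx 1.2603$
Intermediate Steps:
$k = 350$ ($k = 5 \left(\left(-5\right) \left(-14\right)\right) = 5 \cdot 70 = 350$)
$Z = 153$ ($Z = - \frac{44 - 350}{2} = \left(- \frac{1}{2}\right) \left(-306\right) = 153$)
$\frac{Z}{335} + \frac{135}{168} = \frac{153}{335} + \frac{135}{168} = 153 \cdot \frac{1}{335} + 135 \cdot \frac{1}{168} = \frac{153}{335} + \frac{45}{56} = \frac{23643}{18760}$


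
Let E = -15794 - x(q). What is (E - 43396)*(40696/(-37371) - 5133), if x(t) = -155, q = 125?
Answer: 11326811612365/37371 ≈ 3.0309e+8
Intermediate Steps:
E = -15639 (E = -15794 - 1*(-155) = -15794 + 155 = -15639)
(E - 43396)*(40696/(-37371) - 5133) = (-15639 - 43396)*(40696/(-37371) - 5133) = -59035*(40696*(-1/37371) - 5133) = -59035*(-40696/37371 - 5133) = -59035*(-191866039/37371) = 11326811612365/37371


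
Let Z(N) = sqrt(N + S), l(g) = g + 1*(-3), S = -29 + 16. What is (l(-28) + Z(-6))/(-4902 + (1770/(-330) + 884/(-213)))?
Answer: 72633/11507677 - 2343*I*sqrt(19)/11507677 ≈ 0.0063117 - 0.00088749*I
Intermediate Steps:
S = -13
l(g) = -3 + g (l(g) = g - 3 = -3 + g)
Z(N) = sqrt(-13 + N) (Z(N) = sqrt(N - 13) = sqrt(-13 + N))
(l(-28) + Z(-6))/(-4902 + (1770/(-330) + 884/(-213))) = ((-3 - 28) + sqrt(-13 - 6))/(-4902 + (1770/(-330) + 884/(-213))) = (-31 + sqrt(-19))/(-4902 + (1770*(-1/330) + 884*(-1/213))) = (-31 + I*sqrt(19))/(-4902 + (-59/11 - 884/213)) = (-31 + I*sqrt(19))/(-4902 - 22291/2343) = (-31 + I*sqrt(19))/(-11507677/2343) = (-31 + I*sqrt(19))*(-2343/11507677) = 72633/11507677 - 2343*I*sqrt(19)/11507677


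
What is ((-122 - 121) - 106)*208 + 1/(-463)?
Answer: -33610097/463 ≈ -72592.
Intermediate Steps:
((-122 - 121) - 106)*208 + 1/(-463) = (-243 - 106)*208 - 1/463 = -349*208 - 1/463 = -72592 - 1/463 = -33610097/463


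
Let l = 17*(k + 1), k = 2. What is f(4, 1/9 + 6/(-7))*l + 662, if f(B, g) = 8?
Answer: 1070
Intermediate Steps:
l = 51 (l = 17*(2 + 1) = 17*3 = 51)
f(4, 1/9 + 6/(-7))*l + 662 = 8*51 + 662 = 408 + 662 = 1070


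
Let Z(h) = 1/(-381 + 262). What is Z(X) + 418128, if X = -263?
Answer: 49757231/119 ≈ 4.1813e+5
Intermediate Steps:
Z(h) = -1/119 (Z(h) = 1/(-119) = -1/119)
Z(X) + 418128 = -1/119 + 418128 = 49757231/119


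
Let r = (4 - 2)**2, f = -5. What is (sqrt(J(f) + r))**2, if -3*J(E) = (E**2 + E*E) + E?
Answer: -11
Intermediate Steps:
r = 4 (r = 2**2 = 4)
J(E) = -2*E**2/3 - E/3 (J(E) = -((E**2 + E*E) + E)/3 = -((E**2 + E**2) + E)/3 = -(2*E**2 + E)/3 = -(E + 2*E**2)/3 = -2*E**2/3 - E/3)
(sqrt(J(f) + r))**2 = (sqrt(-1/3*(-5)*(1 + 2*(-5)) + 4))**2 = (sqrt(-1/3*(-5)*(1 - 10) + 4))**2 = (sqrt(-1/3*(-5)*(-9) + 4))**2 = (sqrt(-15 + 4))**2 = (sqrt(-11))**2 = (I*sqrt(11))**2 = -11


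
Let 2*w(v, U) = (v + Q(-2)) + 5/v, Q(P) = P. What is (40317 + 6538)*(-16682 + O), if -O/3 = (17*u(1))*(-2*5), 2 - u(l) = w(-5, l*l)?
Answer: -638258810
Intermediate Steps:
w(v, U) = -1 + v/2 + 5/(2*v) (w(v, U) = ((v - 2) + 5/v)/2 = ((-2 + v) + 5/v)/2 = (-2 + v + 5/v)/2 = -1 + v/2 + 5/(2*v))
u(l) = 6 (u(l) = 2 - (5 - 5*(-2 - 5))/(2*(-5)) = 2 - (-1)*(5 - 5*(-7))/(2*5) = 2 - (-1)*(5 + 35)/(2*5) = 2 - (-1)*40/(2*5) = 2 - 1*(-4) = 2 + 4 = 6)
O = 3060 (O = -3*17*6*(-2*5) = -306*(-10) = -3*(-1020) = 3060)
(40317 + 6538)*(-16682 + O) = (40317 + 6538)*(-16682 + 3060) = 46855*(-13622) = -638258810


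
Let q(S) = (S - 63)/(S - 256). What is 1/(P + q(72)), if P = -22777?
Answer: -184/4190977 ≈ -4.3904e-5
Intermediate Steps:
q(S) = (-63 + S)/(-256 + S)
1/(P + q(72)) = 1/(-22777 + (-63 + 72)/(-256 + 72)) = 1/(-22777 + 9/(-184)) = 1/(-22777 - 1/184*9) = 1/(-22777 - 9/184) = 1/(-4190977/184) = -184/4190977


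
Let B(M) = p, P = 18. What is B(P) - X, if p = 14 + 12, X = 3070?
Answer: -3044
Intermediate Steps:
p = 26
B(M) = 26
B(P) - X = 26 - 1*3070 = 26 - 3070 = -3044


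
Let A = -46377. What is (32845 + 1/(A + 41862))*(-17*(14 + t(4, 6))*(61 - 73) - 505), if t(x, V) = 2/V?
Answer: 358726025906/4515 ≈ 7.9452e+7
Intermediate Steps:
(32845 + 1/(A + 41862))*(-17*(14 + t(4, 6))*(61 - 73) - 505) = (32845 + 1/(-46377 + 41862))*(-17*(14 + 2/6)*(61 - 73) - 505) = (32845 + 1/(-4515))*(-17*(14 + 2*(1/6))*(-12) - 505) = (32845 - 1/4515)*(-17*(14 + 1/3)*(-12) - 505) = 148295174*(-731*(-12)/3 - 505)/4515 = 148295174*(-17*(-172) - 505)/4515 = 148295174*(2924 - 505)/4515 = (148295174/4515)*2419 = 358726025906/4515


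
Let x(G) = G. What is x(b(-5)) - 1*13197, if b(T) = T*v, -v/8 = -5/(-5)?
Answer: -13157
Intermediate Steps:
v = -8 (v = -(-40)/(-5) = -(-40)*(-1)/5 = -8*1 = -8)
b(T) = -8*T (b(T) = T*(-8) = -8*T)
x(b(-5)) - 1*13197 = -8*(-5) - 1*13197 = 40 - 13197 = -13157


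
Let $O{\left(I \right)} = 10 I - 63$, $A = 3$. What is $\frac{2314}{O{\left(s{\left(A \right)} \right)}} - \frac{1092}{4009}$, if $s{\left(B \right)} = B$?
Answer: $- \frac{9312862}{132297} \approx -70.394$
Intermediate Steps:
$O{\left(I \right)} = -63 + 10 I$
$\frac{2314}{O{\left(s{\left(A \right)} \right)}} - \frac{1092}{4009} = \frac{2314}{-63 + 10 \cdot 3} - \frac{1092}{4009} = \frac{2314}{-63 + 30} - \frac{1092}{4009} = \frac{2314}{-33} - \frac{1092}{4009} = 2314 \left(- \frac{1}{33}\right) - \frac{1092}{4009} = - \frac{2314}{33} - \frac{1092}{4009} = - \frac{9312862}{132297}$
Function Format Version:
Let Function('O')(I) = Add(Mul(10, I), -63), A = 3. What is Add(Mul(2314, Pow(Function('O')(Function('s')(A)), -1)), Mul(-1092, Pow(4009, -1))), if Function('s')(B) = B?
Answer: Rational(-9312862, 132297) ≈ -70.394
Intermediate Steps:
Function('O')(I) = Add(-63, Mul(10, I))
Add(Mul(2314, Pow(Function('O')(Function('s')(A)), -1)), Mul(-1092, Pow(4009, -1))) = Add(Mul(2314, Pow(Add(-63, Mul(10, 3)), -1)), Mul(-1092, Pow(4009, -1))) = Add(Mul(2314, Pow(Add(-63, 30), -1)), Mul(-1092, Rational(1, 4009))) = Add(Mul(2314, Pow(-33, -1)), Rational(-1092, 4009)) = Add(Mul(2314, Rational(-1, 33)), Rational(-1092, 4009)) = Add(Rational(-2314, 33), Rational(-1092, 4009)) = Rational(-9312862, 132297)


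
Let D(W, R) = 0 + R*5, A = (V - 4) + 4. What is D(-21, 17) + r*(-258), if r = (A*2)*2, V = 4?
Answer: -4043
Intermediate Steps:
A = 4 (A = (4 - 4) + 4 = 0 + 4 = 4)
D(W, R) = 5*R (D(W, R) = 0 + 5*R = 5*R)
r = 16 (r = (4*2)*2 = 8*2 = 16)
D(-21, 17) + r*(-258) = 5*17 + 16*(-258) = 85 - 4128 = -4043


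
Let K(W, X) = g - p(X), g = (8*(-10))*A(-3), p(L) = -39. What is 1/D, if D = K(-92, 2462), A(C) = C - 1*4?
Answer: 1/599 ≈ 0.0016694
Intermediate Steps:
A(C) = -4 + C (A(C) = C - 4 = -4 + C)
g = 560 (g = (8*(-10))*(-4 - 3) = -80*(-7) = 560)
K(W, X) = 599 (K(W, X) = 560 - 1*(-39) = 560 + 39 = 599)
D = 599
1/D = 1/599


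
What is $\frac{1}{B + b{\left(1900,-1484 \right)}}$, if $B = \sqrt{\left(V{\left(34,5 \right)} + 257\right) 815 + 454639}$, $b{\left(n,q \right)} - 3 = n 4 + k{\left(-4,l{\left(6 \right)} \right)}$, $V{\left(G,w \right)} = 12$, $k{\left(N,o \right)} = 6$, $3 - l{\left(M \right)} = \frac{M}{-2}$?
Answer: $\frac{7609}{57223007} - \frac{\sqrt{673874}}{57223007} \approx 0.00011863$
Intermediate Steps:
$l{\left(M \right)} = 3 + \frac{M}{2}$ ($l{\left(M \right)} = 3 - \frac{M}{-2} = 3 - M \left(- \frac{1}{2}\right) = 3 - - \frac{M}{2} = 3 + \frac{M}{2}$)
$b{\left(n,q \right)} = 9 + 4 n$ ($b{\left(n,q \right)} = 3 + \left(n 4 + 6\right) = 3 + \left(4 n + 6\right) = 3 + \left(6 + 4 n\right) = 9 + 4 n$)
$B = \sqrt{673874}$ ($B = \sqrt{\left(12 + 257\right) 815 + 454639} = \sqrt{269 \cdot 815 + 454639} = \sqrt{219235 + 454639} = \sqrt{673874} \approx 820.9$)
$\frac{1}{B + b{\left(1900,-1484 \right)}} = \frac{1}{\sqrt{673874} + \left(9 + 4 \cdot 1900\right)} = \frac{1}{\sqrt{673874} + \left(9 + 7600\right)} = \frac{1}{\sqrt{673874} + 7609} = \frac{1}{7609 + \sqrt{673874}}$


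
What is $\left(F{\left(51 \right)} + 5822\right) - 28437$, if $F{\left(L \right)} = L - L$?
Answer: $-22615$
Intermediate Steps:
$F{\left(L \right)} = 0$
$\left(F{\left(51 \right)} + 5822\right) - 28437 = \left(0 + 5822\right) - 28437 = 5822 - 28437 = -22615$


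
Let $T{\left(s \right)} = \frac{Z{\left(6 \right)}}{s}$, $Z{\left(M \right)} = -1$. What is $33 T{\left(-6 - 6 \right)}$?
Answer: $\frac{11}{4} \approx 2.75$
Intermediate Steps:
$T{\left(s \right)} = - \frac{1}{s}$
$33 T{\left(-6 - 6 \right)} = 33 \left(- \frac{1}{-6 - 6}\right) = 33 \left(- \frac{1}{-12}\right) = 33 \left(\left(-1\right) \left(- \frac{1}{12}\right)\right) = 33 \cdot \frac{1}{12} = \frac{11}{4}$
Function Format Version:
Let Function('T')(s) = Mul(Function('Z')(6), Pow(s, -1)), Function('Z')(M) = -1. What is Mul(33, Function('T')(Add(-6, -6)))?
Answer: Rational(11, 4) ≈ 2.7500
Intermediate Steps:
Function('T')(s) = Mul(-1, Pow(s, -1))
Mul(33, Function('T')(Add(-6, -6))) = Mul(33, Mul(-1, Pow(Add(-6, -6), -1))) = Mul(33, Mul(-1, Pow(-12, -1))) = Mul(33, Mul(-1, Rational(-1, 12))) = Mul(33, Rational(1, 12)) = Rational(11, 4)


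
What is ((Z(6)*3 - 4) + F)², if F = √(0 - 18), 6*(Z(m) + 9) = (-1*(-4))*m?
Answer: 343 - 114*I*√2 ≈ 343.0 - 161.22*I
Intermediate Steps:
Z(m) = -9 + 2*m/3 (Z(m) = -9 + ((-1*(-4))*m)/6 = -9 + (4*m)/6 = -9 + 2*m/3)
F = 3*I*√2 (F = √(-18) = 3*I*√2 ≈ 4.2426*I)
((Z(6)*3 - 4) + F)² = (((-9 + (⅔)*6)*3 - 4) + 3*I*√2)² = (((-9 + 4)*3 - 4) + 3*I*√2)² = ((-5*3 - 4) + 3*I*√2)² = ((-15 - 4) + 3*I*√2)² = (-19 + 3*I*√2)²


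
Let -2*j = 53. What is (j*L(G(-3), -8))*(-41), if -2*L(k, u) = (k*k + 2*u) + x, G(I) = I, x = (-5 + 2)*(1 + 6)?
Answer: 15211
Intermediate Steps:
x = -21 (x = -3*7 = -21)
j = -53/2 (j = -½*53 = -53/2 ≈ -26.500)
L(k, u) = 21/2 - u - k²/2 (L(k, u) = -((k*k + 2*u) - 21)/2 = -((k² + 2*u) - 21)/2 = -(-21 + k² + 2*u)/2 = 21/2 - u - k²/2)
(j*L(G(-3), -8))*(-41) = -53*(21/2 - 1*(-8) - ½*(-3)²)/2*(-41) = -53*(21/2 + 8 - ½*9)/2*(-41) = -53*(21/2 + 8 - 9/2)/2*(-41) = -53/2*14*(-41) = -371*(-41) = 15211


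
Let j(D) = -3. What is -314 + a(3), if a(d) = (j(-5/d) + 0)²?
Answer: -305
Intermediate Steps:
a(d) = 9 (a(d) = (-3 + 0)² = (-3)² = 9)
-314 + a(3) = -314 + 9 = -305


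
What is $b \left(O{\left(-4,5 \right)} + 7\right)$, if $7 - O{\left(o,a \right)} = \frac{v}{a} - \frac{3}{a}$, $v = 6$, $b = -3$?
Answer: $- \frac{201}{5} \approx -40.2$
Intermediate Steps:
$O{\left(o,a \right)} = 7 - \frac{3}{a}$ ($O{\left(o,a \right)} = 7 - \left(\frac{6}{a} - \frac{3}{a}\right) = 7 - \frac{3}{a}$)
$b \left(O{\left(-4,5 \right)} + 7\right) = - 3 \left(\left(7 - \frac{3}{5}\right) + 7\right) = - 3 \left(\frac{32}{5} + 7\right) = \left(-3\right) \frac{67}{5} = - \frac{201}{5}$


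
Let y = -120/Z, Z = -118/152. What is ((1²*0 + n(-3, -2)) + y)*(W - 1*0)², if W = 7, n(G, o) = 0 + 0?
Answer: 446880/59 ≈ 7574.2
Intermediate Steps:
Z = -59/76 (Z = -118*1/152 = -59/76 ≈ -0.77632)
n(G, o) = 0
y = 9120/59 (y = -120/(-59/76) = -120*(-76/59) = 9120/59 ≈ 154.58)
((1²*0 + n(-3, -2)) + y)*(W - 1*0)² = ((1²*0 + 0) + 9120/59)*(7 - 1*0)² = ((1*0 + 0) + 9120/59)*(7 + 0)² = ((0 + 0) + 9120/59)*7² = (0 + 9120/59)*49 = (9120/59)*49 = 446880/59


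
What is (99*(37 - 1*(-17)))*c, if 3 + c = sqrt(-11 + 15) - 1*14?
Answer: -80190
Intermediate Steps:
c = -15 (c = -3 + (sqrt(-11 + 15) - 1*14) = -3 + (sqrt(4) - 14) = -3 + (2 - 14) = -3 - 12 = -15)
(99*(37 - 1*(-17)))*c = (99*(37 - 1*(-17)))*(-15) = (99*(37 + 17))*(-15) = (99*54)*(-15) = 5346*(-15) = -80190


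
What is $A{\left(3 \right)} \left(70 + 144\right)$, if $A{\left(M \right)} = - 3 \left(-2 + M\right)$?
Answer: $-642$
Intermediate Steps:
$A{\left(M \right)} = 6 - 3 M$
$A{\left(3 \right)} \left(70 + 144\right) = \left(6 - 9\right) \left(70 + 144\right) = \left(6 - 9\right) 214 = \left(-3\right) 214 = -642$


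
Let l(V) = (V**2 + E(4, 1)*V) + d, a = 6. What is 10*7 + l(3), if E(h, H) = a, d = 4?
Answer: 101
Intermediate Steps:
E(h, H) = 6
l(V) = 4 + V**2 + 6*V (l(V) = (V**2 + 6*V) + 4 = 4 + V**2 + 6*V)
10*7 + l(3) = 10*7 + (4 + 3**2 + 6*3) = 70 + (4 + 9 + 18) = 70 + 31 = 101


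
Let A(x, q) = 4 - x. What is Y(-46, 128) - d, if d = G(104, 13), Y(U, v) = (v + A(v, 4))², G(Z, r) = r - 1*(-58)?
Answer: -55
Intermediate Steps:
G(Z, r) = 58 + r (G(Z, r) = r + 58 = 58 + r)
Y(U, v) = 16 (Y(U, v) = (v + (4 - v))² = 4² = 16)
d = 71 (d = 58 + 13 = 71)
Y(-46, 128) - d = 16 - 1*71 = 16 - 71 = -55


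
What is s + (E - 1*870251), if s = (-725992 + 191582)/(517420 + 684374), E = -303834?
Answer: -705504421450/600897 ≈ -1.1741e+6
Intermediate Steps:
s = -267205/600897 (s = -534410/1201794 = -534410*1/1201794 = -267205/600897 ≈ -0.44468)
s + (E - 1*870251) = -267205/600897 + (-303834 - 1*870251) = -267205/600897 + (-303834 - 870251) = -267205/600897 - 1174085 = -705504421450/600897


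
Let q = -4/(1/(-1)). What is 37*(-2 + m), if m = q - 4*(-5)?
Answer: 814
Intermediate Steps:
q = 4 (q = -4/(-1) = -4*(-1) = 4)
m = 24 (m = 4 - 4*(-5) = 4 + 20 = 24)
37*(-2 + m) = 37*(-2 + 24) = 37*22 = 814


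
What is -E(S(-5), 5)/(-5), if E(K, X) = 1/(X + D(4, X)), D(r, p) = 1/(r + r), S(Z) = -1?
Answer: 8/205 ≈ 0.039024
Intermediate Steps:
D(r, p) = 1/(2*r)
E(K, X) = 1/(1/8 + X) (E(K, X) = 1/(X + (1/2)/4) = 1/(X + (1/2)*(1/4)) = 1/(X + 1/8) = 1/(1/8 + X))
-E(S(-5), 5)/(-5) = -8/(1 + 8*5)/(-5) = -8/(1 + 40)*(-1/5) = -8/41*(-1/5) = 8/205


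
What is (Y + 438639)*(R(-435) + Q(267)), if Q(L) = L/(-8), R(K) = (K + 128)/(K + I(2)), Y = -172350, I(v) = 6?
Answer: -9949178381/1144 ≈ -8.6968e+6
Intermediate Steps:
R(K) = (128 + K)/(6 + K) (R(K) = (K + 128)/(K + 6) = (128 + K)/(6 + K))
Q(L) = -L/8 (Q(L) = L*(-⅛) = -L/8)
(Y + 438639)*(R(-435) + Q(267)) = (-172350 + 438639)*((128 - 435)/(6 - 435) - ⅛*267) = 266289*(-307/(-429) - 267/8) = 266289*(-1/429*(-307) - 267/8) = 266289*(307/429 - 267/8) = 266289*(-112087/3432) = -9949178381/1144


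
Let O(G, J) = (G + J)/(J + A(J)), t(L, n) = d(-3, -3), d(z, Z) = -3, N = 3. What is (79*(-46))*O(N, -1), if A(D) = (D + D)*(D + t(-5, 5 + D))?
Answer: -7268/7 ≈ -1038.3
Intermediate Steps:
t(L, n) = -3
A(D) = 2*D*(-3 + D) (A(D) = (D + D)*(D - 3) = (2*D)*(-3 + D) = 2*D*(-3 + D))
O(G, J) = (G + J)/(J + 2*J*(-3 + J))
(79*(-46))*O(N, -1) = (79*(-46))*((3 - 1)/((-1)*(-5 + 2*(-1)))) = -(-3634)*2/(-5 - 2) = -(-3634)*2/(-7) = -(-3634)*(-1)*2/7 = -3634*2/7 = -7268/7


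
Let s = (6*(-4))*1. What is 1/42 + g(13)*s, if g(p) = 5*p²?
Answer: -851759/42 ≈ -20280.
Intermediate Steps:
s = -24 (s = -24*1 = -24)
1/42 + g(13)*s = 1/42 + (5*13²)*(-24) = 1/42 + (5*169)*(-24) = 1/42 + 845*(-24) = 1/42 - 20280 = -851759/42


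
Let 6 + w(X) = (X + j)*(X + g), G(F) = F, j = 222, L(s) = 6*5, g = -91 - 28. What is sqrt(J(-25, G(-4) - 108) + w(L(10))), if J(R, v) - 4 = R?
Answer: 3*I*sqrt(2495) ≈ 149.85*I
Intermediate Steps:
g = -119
L(s) = 30
J(R, v) = 4 + R
w(X) = -6 + (-119 + X)*(222 + X) (w(X) = -6 + (X + 222)*(X - 119) = -6 + (222 + X)*(-119 + X) = -6 + (-119 + X)*(222 + X))
sqrt(J(-25, G(-4) - 108) + w(L(10))) = sqrt((4 - 25) + (-26424 + 30**2 + 103*30)) = sqrt(-21 + (-26424 + 900 + 3090)) = sqrt(-21 - 22434) = sqrt(-22455) = 3*I*sqrt(2495)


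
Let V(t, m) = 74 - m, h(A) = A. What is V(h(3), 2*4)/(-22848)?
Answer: -11/3808 ≈ -0.0028887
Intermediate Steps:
V(h(3), 2*4)/(-22848) = (74 - 2*4)/(-22848) = (74 - 1*8)*(-1/22848) = (74 - 8)*(-1/22848) = 66*(-1/22848) = -11/3808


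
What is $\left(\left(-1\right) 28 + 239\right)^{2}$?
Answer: $44521$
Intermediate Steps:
$\left(\left(-1\right) 28 + 239\right)^{2} = \left(-28 + 239\right)^{2} = 211^{2} = 44521$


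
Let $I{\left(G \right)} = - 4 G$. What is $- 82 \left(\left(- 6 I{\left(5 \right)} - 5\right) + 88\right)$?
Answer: $-16646$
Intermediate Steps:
$- 82 \left(\left(- 6 I{\left(5 \right)} - 5\right) + 88\right) = - 82 \left(\left(- 6 \left(\left(-4\right) 5\right) - 5\right) + 88\right) = - 82 \left(\left(\left(-6\right) \left(-20\right) - 5\right) + 88\right) = - 82 \left(\left(120 - 5\right) + 88\right) = - 82 \left(115 + 88\right) = \left(-82\right) 203 = -16646$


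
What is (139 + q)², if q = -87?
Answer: 2704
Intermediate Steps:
(139 + q)² = (139 - 87)² = 52² = 2704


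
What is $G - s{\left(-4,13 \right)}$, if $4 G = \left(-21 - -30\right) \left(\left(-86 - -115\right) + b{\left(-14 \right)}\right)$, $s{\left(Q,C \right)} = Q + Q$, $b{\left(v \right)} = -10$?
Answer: $\frac{203}{4} \approx 50.75$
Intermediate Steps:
$s{\left(Q,C \right)} = 2 Q$
$G = \frac{171}{4}$ ($G = \frac{\left(-21 - -30\right) \left(\left(-86 - -115\right) - 10\right)}{4} = \frac{\left(-21 + 30\right) \left(\left(-86 + 115\right) - 10\right)}{4} = \frac{9 \left(29 - 10\right)}{4} = \frac{9 \cdot 19}{4} = \frac{1}{4} \cdot 171 = \frac{171}{4} \approx 42.75$)
$G - s{\left(-4,13 \right)} = \frac{171}{4} - 2 \left(-4\right) = \frac{171}{4} - -8 = \frac{171}{4} + 8 = \frac{203}{4}$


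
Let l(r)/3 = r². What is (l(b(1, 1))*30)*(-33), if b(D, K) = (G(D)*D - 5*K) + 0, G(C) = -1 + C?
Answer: -74250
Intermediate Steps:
b(D, K) = -5*K + D*(-1 + D) (b(D, K) = ((-1 + D)*D - 5*K) + 0 = (D*(-1 + D) - 5*K) + 0 = (-5*K + D*(-1 + D)) + 0 = -5*K + D*(-1 + D))
l(r) = 3*r²
(l(b(1, 1))*30)*(-33) = ((3*(-5*1 + 1*(-1 + 1))²)*30)*(-33) = ((3*(-5 + 1*0)²)*30)*(-33) = ((3*(-5 + 0)²)*30)*(-33) = ((3*(-5)²)*30)*(-33) = ((3*25)*30)*(-33) = (75*30)*(-33) = 2250*(-33) = -74250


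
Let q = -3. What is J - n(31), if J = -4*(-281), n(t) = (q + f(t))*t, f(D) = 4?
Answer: 1093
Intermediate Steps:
n(t) = t (n(t) = (-3 + 4)*t = 1*t = t)
J = 1124
J - n(31) = 1124 - 1*31 = 1124 - 31 = 1093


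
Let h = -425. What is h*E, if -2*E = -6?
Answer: -1275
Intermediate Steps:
E = 3 (E = -1/2*(-6) = 3)
h*E = -425*3 = -1275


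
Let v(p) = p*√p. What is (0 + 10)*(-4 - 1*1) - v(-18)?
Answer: -50 + 54*I*√2 ≈ -50.0 + 76.368*I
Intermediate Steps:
v(p) = p^(3/2)
(0 + 10)*(-4 - 1*1) - v(-18) = (0 + 10)*(-4 - 1*1) - (-18)^(3/2) = 10*(-4 - 1) - (-54)*I*√2 = 10*(-5) + 54*I*√2 = -50 + 54*I*√2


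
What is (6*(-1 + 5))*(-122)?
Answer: -2928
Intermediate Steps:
(6*(-1 + 5))*(-122) = (6*4)*(-122) = 24*(-122) = -2928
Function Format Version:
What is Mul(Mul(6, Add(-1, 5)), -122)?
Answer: -2928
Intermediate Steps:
Mul(Mul(6, Add(-1, 5)), -122) = Mul(Mul(6, 4), -122) = Mul(24, -122) = -2928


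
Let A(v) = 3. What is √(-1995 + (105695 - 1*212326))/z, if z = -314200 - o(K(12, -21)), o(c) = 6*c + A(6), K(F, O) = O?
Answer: -I*√108626/314077 ≈ -0.0010494*I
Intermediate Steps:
o(c) = 3 + 6*c (o(c) = 6*c + 3 = 3 + 6*c)
z = -314077 (z = -314200 - (3 + 6*(-21)) = -314200 - (3 - 126) = -314200 - 1*(-123) = -314200 + 123 = -314077)
√(-1995 + (105695 - 1*212326))/z = √(-1995 + (105695 - 1*212326))/(-314077) = √(-1995 + (105695 - 212326))*(-1/314077) = √(-1995 - 106631)*(-1/314077) = √(-108626)*(-1/314077) = (I*√108626)*(-1/314077) = -I*√108626/314077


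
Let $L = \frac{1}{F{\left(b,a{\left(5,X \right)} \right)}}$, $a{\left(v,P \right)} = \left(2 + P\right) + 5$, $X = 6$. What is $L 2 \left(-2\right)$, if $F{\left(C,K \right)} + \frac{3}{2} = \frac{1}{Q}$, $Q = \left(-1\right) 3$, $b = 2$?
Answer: $\frac{24}{11} \approx 2.1818$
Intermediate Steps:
$Q = -3$
$a{\left(v,P \right)} = 7 + P$
$F{\left(C,K \right)} = - \frac{11}{6}$ ($F{\left(C,K \right)} = - \frac{3}{2} + \frac{1}{-3} = - \frac{3}{2} - \frac{1}{3} = - \frac{11}{6}$)
$L = - \frac{6}{11}$ ($L = \frac{1}{- \frac{11}{6}} = - \frac{6}{11} \approx -0.54545$)
$L 2 \left(-2\right) = \left(- \frac{6}{11}\right) 2 \left(-2\right) = \left(- \frac{12}{11}\right) \left(-2\right) = \frac{24}{11}$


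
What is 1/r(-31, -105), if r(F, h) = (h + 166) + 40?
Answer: 1/101 ≈ 0.0099010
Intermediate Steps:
r(F, h) = 206 + h (r(F, h) = (166 + h) + 40 = 206 + h)
1/r(-31, -105) = 1/(206 - 105) = 1/101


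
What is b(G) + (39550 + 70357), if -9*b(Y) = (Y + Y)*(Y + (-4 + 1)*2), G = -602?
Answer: 257131/9 ≈ 28570.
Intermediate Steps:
b(Y) = -2*Y*(-6 + Y)/9 (b(Y) = -(Y + Y)*(Y + (-4 + 1)*2)/9 = -2*Y*(Y - 3*2)/9 = -2*Y*(Y - 6)/9 = -2*Y*(-6 + Y)/9)
b(G) + (39550 + 70357) = (2/9)*(-602)*(6 - 1*(-602)) + (39550 + 70357) = (2/9)*(-602)*(6 + 602) + 109907 = (2/9)*(-602)*608 + 109907 = -732032/9 + 109907 = 257131/9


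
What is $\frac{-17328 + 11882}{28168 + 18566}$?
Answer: $- \frac{2723}{23367} \approx -0.11653$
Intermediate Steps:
$\frac{-17328 + 11882}{28168 + 18566} = - \frac{5446}{46734} = \left(-5446\right) \frac{1}{46734} = - \frac{2723}{23367}$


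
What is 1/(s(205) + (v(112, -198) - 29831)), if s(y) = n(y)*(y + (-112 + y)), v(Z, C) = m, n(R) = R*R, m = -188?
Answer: 1/12493431 ≈ 8.0042e-8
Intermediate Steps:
n(R) = R²
v(Z, C) = -188
s(y) = y²*(-112 + 2*y) (s(y) = y²*(y + (-112 + y)) = y²*(-112 + 2*y))
1/(s(205) + (v(112, -198) - 29831)) = 1/(2*205²*(-56 + 205) + (-188 - 29831)) = 1/(2*42025*149 - 30019) = 1/(12523450 - 30019) = 1/12493431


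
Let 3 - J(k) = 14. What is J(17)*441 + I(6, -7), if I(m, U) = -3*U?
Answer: -4830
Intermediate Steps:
J(k) = -11 (J(k) = 3 - 1*14 = 3 - 14 = -11)
J(17)*441 + I(6, -7) = -11*441 - 3*(-7) = -4851 + 21 = -4830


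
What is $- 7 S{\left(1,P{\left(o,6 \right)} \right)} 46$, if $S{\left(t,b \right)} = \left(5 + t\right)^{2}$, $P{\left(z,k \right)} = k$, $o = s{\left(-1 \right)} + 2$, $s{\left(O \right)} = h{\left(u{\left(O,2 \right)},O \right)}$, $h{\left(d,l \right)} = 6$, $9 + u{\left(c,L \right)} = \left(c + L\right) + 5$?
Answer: $-11592$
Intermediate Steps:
$u{\left(c,L \right)} = -4 + L + c$ ($u{\left(c,L \right)} = -9 + \left(\left(c + L\right) + 5\right) = -9 + \left(\left(L + c\right) + 5\right) = -9 + \left(5 + L + c\right) = -4 + L + c$)
$s{\left(O \right)} = 6$
$o = 8$ ($o = 6 + 2 = 8$)
$- 7 S{\left(1,P{\left(o,6 \right)} \right)} 46 = - 7 \left(5 + 1\right)^{2} \cdot 46 = - 7 \cdot 6^{2} \cdot 46 = \left(-7\right) 36 \cdot 46 = \left(-252\right) 46 = -11592$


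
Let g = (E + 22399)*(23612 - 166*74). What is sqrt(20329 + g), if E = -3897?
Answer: sqrt(209610985) ≈ 14478.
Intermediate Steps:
g = 209590656 (g = (-3897 + 22399)*(23612 - 166*74) = 18502*(23612 - 12284) = 18502*11328 = 209590656)
sqrt(20329 + g) = sqrt(20329 + 209590656) = sqrt(209610985)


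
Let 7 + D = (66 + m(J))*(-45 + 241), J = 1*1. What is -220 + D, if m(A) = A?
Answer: 12905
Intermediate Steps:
J = 1
D = 13125 (D = -7 + (66 + 1)*(-45 + 241) = -7 + 67*196 = -7 + 13132 = 13125)
-220 + D = -220 + 13125 = 12905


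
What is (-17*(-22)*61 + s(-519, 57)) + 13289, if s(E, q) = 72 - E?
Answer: 36694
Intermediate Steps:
(-17*(-22)*61 + s(-519, 57)) + 13289 = (-17*(-22)*61 + (72 - 1*(-519))) + 13289 = (374*61 + (72 + 519)) + 13289 = (22814 + 591) + 13289 = 23405 + 13289 = 36694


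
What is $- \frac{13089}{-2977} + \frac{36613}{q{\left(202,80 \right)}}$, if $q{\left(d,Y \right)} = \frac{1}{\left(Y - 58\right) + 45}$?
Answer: $\frac{7302805456}{2977} \approx 2.4531 \cdot 10^{6}$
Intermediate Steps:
$q{\left(d,Y \right)} = \frac{1}{-13 + Y}$ ($q{\left(d,Y \right)} = \frac{1}{\left(-58 + Y\right) + 45} = \frac{1}{-13 + Y}$)
$- \frac{13089}{-2977} + \frac{36613}{q{\left(202,80 \right)}} = - \frac{13089}{-2977} + \frac{36613}{\frac{1}{-13 + 80}} = \left(-13089\right) \left(- \frac{1}{2977}\right) + \frac{36613}{\frac{1}{67}} = \frac{13089}{2977} + 36613 \frac{1}{\frac{1}{67}} = \frac{13089}{2977} + 36613 \cdot 67 = \frac{13089}{2977} + 2453071 = \frac{7302805456}{2977}$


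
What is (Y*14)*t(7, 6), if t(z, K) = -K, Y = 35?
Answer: -2940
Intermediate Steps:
(Y*14)*t(7, 6) = (35*14)*(-1*6) = 490*(-6) = -2940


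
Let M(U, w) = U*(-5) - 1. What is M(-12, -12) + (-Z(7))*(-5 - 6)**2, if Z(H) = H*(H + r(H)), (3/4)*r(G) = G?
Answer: -41326/3 ≈ -13775.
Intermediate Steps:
r(G) = 4*G/3
M(U, w) = -1 - 5*U (M(U, w) = -5*U - 1 = -1 - 5*U)
Z(H) = 7*H**2/3 (Z(H) = H*(H + 4*H/3) = H*(7*H/3) = 7*H**2/3)
M(-12, -12) + (-Z(7))*(-5 - 6)**2 = (-1 - 5*(-12)) + (-7*7**2/3)*(-5 - 6)**2 = (-1 + 60) - 7*49/3*(-11)**2 = 59 - 1*343/3*121 = 59 - 343/3*121 = 59 - 41503/3 = -41326/3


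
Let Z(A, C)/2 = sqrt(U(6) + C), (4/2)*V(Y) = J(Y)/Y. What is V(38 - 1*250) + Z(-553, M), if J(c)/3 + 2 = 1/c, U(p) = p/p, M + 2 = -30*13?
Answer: 1275/89888 + 2*I*sqrt(391) ≈ 0.014184 + 39.547*I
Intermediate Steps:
M = -392 (M = -2 - 30*13 = -2 - 390 = -392)
U(p) = 1
J(c) = -6 + 3/c
V(Y) = (-6 + 3/Y)/(2*Y) (V(Y) = ((-6 + 3/Y)/Y)/2 = (-6 + 3/Y)/(2*Y))
Z(A, C) = 2*sqrt(1 + C)
V(38 - 1*250) + Z(-553, M) = 3*(1 - 2*(38 - 1*250))/(2*(38 - 1*250)**2) + 2*sqrt(1 - 392) = 3*(1 - 2*(38 - 250))/(2*(38 - 250)**2) + 2*sqrt(-391) = (3/2)*(1 - 2*(-212))/(-212)**2 + 2*(I*sqrt(391)) = (3/2)*(1/44944)*(1 + 424) + 2*I*sqrt(391) = (3/2)*(1/44944)*425 + 2*I*sqrt(391) = 1275/89888 + 2*I*sqrt(391)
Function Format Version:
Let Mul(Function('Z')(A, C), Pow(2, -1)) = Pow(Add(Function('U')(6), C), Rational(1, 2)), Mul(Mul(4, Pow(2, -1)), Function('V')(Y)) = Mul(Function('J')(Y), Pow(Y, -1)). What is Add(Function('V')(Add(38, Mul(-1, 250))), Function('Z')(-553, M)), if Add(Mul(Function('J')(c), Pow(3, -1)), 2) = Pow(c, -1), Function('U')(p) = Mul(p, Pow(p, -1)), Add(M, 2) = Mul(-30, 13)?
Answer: Add(Rational(1275, 89888), Mul(2, I, Pow(391, Rational(1, 2)))) ≈ Add(0.014184, Mul(39.547, I))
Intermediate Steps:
M = -392 (M = Add(-2, Mul(-30, 13)) = Add(-2, -390) = -392)
Function('U')(p) = 1
Function('J')(c) = Add(-6, Mul(3, Pow(c, -1)))
Function('V')(Y) = Mul(Rational(1, 2), Pow(Y, -1), Add(-6, Mul(3, Pow(Y, -1)))) (Function('V')(Y) = Mul(Rational(1, 2), Mul(Add(-6, Mul(3, Pow(Y, -1))), Pow(Y, -1))) = Mul(Rational(1, 2), Mul(Pow(Y, -1), Add(-6, Mul(3, Pow(Y, -1))))) = Mul(Rational(1, 2), Pow(Y, -1), Add(-6, Mul(3, Pow(Y, -1)))))
Function('Z')(A, C) = Mul(2, Pow(Add(1, C), Rational(1, 2)))
Add(Function('V')(Add(38, Mul(-1, 250))), Function('Z')(-553, M)) = Add(Mul(Rational(3, 2), Pow(Add(38, Mul(-1, 250)), -2), Add(1, Mul(-2, Add(38, Mul(-1, 250))))), Mul(2, Pow(Add(1, -392), Rational(1, 2)))) = Add(Mul(Rational(3, 2), Pow(Add(38, -250), -2), Add(1, Mul(-2, Add(38, -250)))), Mul(2, Pow(-391, Rational(1, 2)))) = Add(Mul(Rational(3, 2), Pow(-212, -2), Add(1, Mul(-2, -212))), Mul(2, Mul(I, Pow(391, Rational(1, 2))))) = Add(Mul(Rational(3, 2), Rational(1, 44944), Add(1, 424)), Mul(2, I, Pow(391, Rational(1, 2)))) = Add(Mul(Rational(3, 2), Rational(1, 44944), 425), Mul(2, I, Pow(391, Rational(1, 2)))) = Add(Rational(1275, 89888), Mul(2, I, Pow(391, Rational(1, 2))))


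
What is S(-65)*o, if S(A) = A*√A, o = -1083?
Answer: 70395*I*√65 ≈ 5.6754e+5*I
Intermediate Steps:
S(A) = A^(3/2)
S(-65)*o = (-65)^(3/2)*(-1083) = -65*I*√65*(-1083) = 70395*I*√65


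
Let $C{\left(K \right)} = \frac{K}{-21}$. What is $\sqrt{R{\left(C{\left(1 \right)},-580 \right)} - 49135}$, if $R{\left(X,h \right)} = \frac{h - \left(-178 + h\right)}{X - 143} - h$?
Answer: $\frac{i \sqrt{109543081458}}{1502} \approx 220.35 i$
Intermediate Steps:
$C{\left(K \right)} = - \frac{K}{21}$ ($C{\left(K \right)} = K \left(- \frac{1}{21}\right) = - \frac{K}{21}$)
$R{\left(X,h \right)} = - h + \frac{178}{-143 + X}$ ($R{\left(X,h \right)} = \frac{178}{-143 + X} - h = - h + \frac{178}{-143 + X}$)
$\sqrt{R{\left(C{\left(1 \right)},-580 \right)} - 49135} = \sqrt{\frac{178 + 143 \left(-580\right) - \left(- \frac{1}{21}\right) 1 \left(-580\right)}{-143 - \frac{1}{21}} - 49135} = \sqrt{\frac{178 - 82940 - \left(- \frac{1}{21}\right) \left(-580\right)}{-143 - \frac{1}{21}} - 49135} = \sqrt{\frac{178 - 82940 - \frac{580}{21}}{- \frac{3004}{21}} - 49135} = \sqrt{\left(- \frac{21}{3004}\right) \left(- \frac{1738582}{21}\right) - 49135} = \sqrt{\frac{869291}{1502} - 49135} = \sqrt{- \frac{72931479}{1502}} = \frac{i \sqrt{109543081458}}{1502}$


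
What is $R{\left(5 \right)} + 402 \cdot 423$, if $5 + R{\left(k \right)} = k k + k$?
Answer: $170071$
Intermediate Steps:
$R{\left(k \right)} = -5 + k + k^{2}$ ($R{\left(k \right)} = -5 + \left(k k + k\right) = -5 + \left(k^{2} + k\right) = -5 + \left(k + k^{2}\right) = -5 + k + k^{2}$)
$R{\left(5 \right)} + 402 \cdot 423 = \left(-5 + 5 + 5^{2}\right) + 402 \cdot 423 = \left(-5 + 5 + 25\right) + 170046 = 25 + 170046 = 170071$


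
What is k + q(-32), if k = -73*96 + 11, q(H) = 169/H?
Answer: -224073/32 ≈ -7002.3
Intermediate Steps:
k = -6997 (k = -7008 + 11 = -6997)
k + q(-32) = -6997 + 169/(-32) = -6997 + 169*(-1/32) = -6997 - 169/32 = -224073/32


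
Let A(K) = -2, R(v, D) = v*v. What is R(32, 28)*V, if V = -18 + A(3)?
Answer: -20480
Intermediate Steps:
R(v, D) = v²
V = -20 (V = -18 - 2 = -20)
R(32, 28)*V = 32²*(-20) = 1024*(-20) = -20480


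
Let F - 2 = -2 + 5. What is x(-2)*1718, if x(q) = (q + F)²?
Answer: 15462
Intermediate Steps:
F = 5 (F = 2 + (-2 + 5) = 2 + 3 = 5)
x(q) = (5 + q)² (x(q) = (q + 5)² = (5 + q)²)
x(-2)*1718 = (5 - 2)²*1718 = 3²*1718 = 9*1718 = 15462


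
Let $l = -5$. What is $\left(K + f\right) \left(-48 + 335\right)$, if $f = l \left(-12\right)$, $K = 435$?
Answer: $142065$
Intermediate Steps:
$f = 60$ ($f = \left(-5\right) \left(-12\right) = 60$)
$\left(K + f\right) \left(-48 + 335\right) = \left(435 + 60\right) \left(-48 + 335\right) = 495 \cdot 287 = 142065$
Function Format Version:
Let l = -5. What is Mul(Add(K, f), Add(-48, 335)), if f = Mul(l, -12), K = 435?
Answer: 142065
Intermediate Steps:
f = 60 (f = Mul(-5, -12) = 60)
Mul(Add(K, f), Add(-48, 335)) = Mul(Add(435, 60), Add(-48, 335)) = Mul(495, 287) = 142065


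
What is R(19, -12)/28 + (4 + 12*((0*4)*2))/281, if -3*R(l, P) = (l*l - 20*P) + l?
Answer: -43471/5901 ≈ -7.3667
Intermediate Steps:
R(l, P) = -l/3 - l²/3 + 20*P/3 (R(l, P) = -((l*l - 20*P) + l)/3 = -((l² - 20*P) + l)/3 = -(l + l² - 20*P)/3 = -l/3 - l²/3 + 20*P/3)
R(19, -12)/28 + (4 + 12*((0*4)*2))/281 = (-⅓*19 - ⅓*19² + (20/3)*(-12))/28 + (4 + 12*((0*4)*2))/281 = (-19/3 - ⅓*361 - 80)*(1/28) + (4 + 12*(0*2))*(1/281) = (-19/3 - 361/3 - 80)*(1/28) + (4 + 12*0)*(1/281) = -620/3*1/28 + (4 + 0)*(1/281) = -155/21 + 4*(1/281) = -155/21 + 4/281 = -43471/5901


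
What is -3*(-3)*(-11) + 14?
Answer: -85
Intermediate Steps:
-3*(-3)*(-11) + 14 = 9*(-11) + 14 = -99 + 14 = -85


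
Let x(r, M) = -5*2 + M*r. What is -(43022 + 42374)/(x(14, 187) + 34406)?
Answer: -42698/18507 ≈ -2.3071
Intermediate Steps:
x(r, M) = -10 + M*r
-(43022 + 42374)/(x(14, 187) + 34406) = -(43022 + 42374)/((-10 + 187*14) + 34406) = -85396/((-10 + 2618) + 34406) = -85396/(2608 + 34406) = -85396/37014 = -1*42698/18507 = -42698/18507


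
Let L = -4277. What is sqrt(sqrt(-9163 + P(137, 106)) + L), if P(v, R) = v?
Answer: sqrt(-4277 + I*sqrt(9026)) ≈ 0.7263 + 65.403*I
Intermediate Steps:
sqrt(sqrt(-9163 + P(137, 106)) + L) = sqrt(sqrt(-9163 + 137) - 4277) = sqrt(sqrt(-9026) - 4277) = sqrt(I*sqrt(9026) - 4277) = sqrt(-4277 + I*sqrt(9026))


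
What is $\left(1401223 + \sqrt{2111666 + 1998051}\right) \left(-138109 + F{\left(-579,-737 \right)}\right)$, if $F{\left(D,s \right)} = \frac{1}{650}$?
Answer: $- \frac{125788978348327}{650} - \frac{89770849 \sqrt{4109717}}{650} \approx -1.938 \cdot 10^{11}$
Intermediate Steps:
$F{\left(D,s \right)} = \frac{1}{650}$
$\left(1401223 + \sqrt{2111666 + 1998051}\right) \left(-138109 + F{\left(-579,-737 \right)}\right) = \left(1401223 + \sqrt{2111666 + 1998051}\right) \left(-138109 + \frac{1}{650}\right) = \left(1401223 + \sqrt{4109717}\right) \left(- \frac{89770849}{650}\right) = - \frac{125788978348327}{650} - \frac{89770849 \sqrt{4109717}}{650}$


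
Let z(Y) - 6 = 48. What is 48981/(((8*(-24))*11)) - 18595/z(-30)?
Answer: -6986269/19008 ≈ -367.54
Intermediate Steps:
z(Y) = 54 (z(Y) = 6 + 48 = 54)
48981/(((8*(-24))*11)) - 18595/z(-30) = 48981/(((8*(-24))*11)) - 18595/54 = 48981/((-192*11)) - 18595*1/54 = 48981/(-2112) - 18595/54 = 48981*(-1/2112) - 18595/54 = -16327/704 - 18595/54 = -6986269/19008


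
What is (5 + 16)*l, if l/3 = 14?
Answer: 882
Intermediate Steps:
l = 42 (l = 3*14 = 42)
(5 + 16)*l = (5 + 16)*42 = 21*42 = 882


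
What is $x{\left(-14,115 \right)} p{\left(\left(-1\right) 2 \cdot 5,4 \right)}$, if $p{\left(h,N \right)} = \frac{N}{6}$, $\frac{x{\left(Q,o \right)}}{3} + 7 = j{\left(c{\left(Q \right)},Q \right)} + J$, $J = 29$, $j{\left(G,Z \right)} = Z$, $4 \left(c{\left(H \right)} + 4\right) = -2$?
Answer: $16$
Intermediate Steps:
$c{\left(H \right)} = - \frac{9}{2}$ ($c{\left(H \right)} = -4 + \frac{1}{4} \left(-2\right) = -4 - \frac{1}{2} = - \frac{9}{2}$)
$x{\left(Q,o \right)} = 66 + 3 Q$ ($x{\left(Q,o \right)} = -21 + 3 \left(Q + 29\right) = -21 + 3 \left(29 + Q\right) = -21 + \left(87 + 3 Q\right) = 66 + 3 Q$)
$p{\left(h,N \right)} = \frac{N}{6}$ ($p{\left(h,N \right)} = N \frac{1}{6} = \frac{N}{6}$)
$x{\left(-14,115 \right)} p{\left(\left(-1\right) 2 \cdot 5,4 \right)} = \left(66 + 3 \left(-14\right)\right) \frac{1}{6} \cdot 4 = \left(66 - 42\right) \frac{2}{3} = 24 \cdot \frac{2}{3} = 16$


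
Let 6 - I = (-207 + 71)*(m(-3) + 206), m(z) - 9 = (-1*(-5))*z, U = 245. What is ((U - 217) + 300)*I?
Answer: 8923568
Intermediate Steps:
m(z) = 9 + 5*z (m(z) = 9 + (-1*(-5))*z = 9 + 5*z)
I = 27206 (I = 6 - (-207 + 71)*((9 + 5*(-3)) + 206) = 6 - (-136)*((9 - 15) + 206) = 6 - (-136)*(-6 + 206) = 6 - (-136)*200 = 6 - 1*(-27200) = 6 + 27200 = 27206)
((U - 217) + 300)*I = ((245 - 217) + 300)*27206 = (28 + 300)*27206 = 328*27206 = 8923568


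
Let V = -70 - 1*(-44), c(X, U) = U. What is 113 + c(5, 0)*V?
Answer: 113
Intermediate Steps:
V = -26 (V = -70 + 44 = -26)
113 + c(5, 0)*V = 113 + 0*(-26) = 113 + 0 = 113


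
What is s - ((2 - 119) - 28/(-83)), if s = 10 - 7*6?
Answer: 7027/83 ≈ 84.663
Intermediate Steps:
s = -32 (s = 10 - 42 = -32)
s - ((2 - 119) - 28/(-83)) = -32 - ((2 - 119) - 28/(-83)) = -32 - (-117 - 28*(-1/83)) = -32 - (-117 + 28/83) = -32 - 1*(-9683/83) = -32 + 9683/83 = 7027/83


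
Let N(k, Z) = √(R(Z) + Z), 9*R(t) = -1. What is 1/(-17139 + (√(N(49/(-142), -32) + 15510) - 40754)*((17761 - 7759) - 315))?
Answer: 1/(-394801137 + 3229*√3*√(46530 + 17*I)) ≈ -2.5407e-9 - 0.e-15*I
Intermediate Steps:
R(t) = -⅑ (R(t) = (⅑)*(-1) = -⅑)
N(k, Z) = √(-⅑ + Z)
1/(-17139 + (√(N(49/(-142), -32) + 15510) - 40754)*((17761 - 7759) - 315)) = 1/(-17139 + (√(√(-1 + 9*(-32))/3 + 15510) - 40754)*((17761 - 7759) - 315)) = 1/(-17139 + (√(√(-1 - 288)/3 + 15510) - 40754)*(10002 - 315)) = 1/(-17139 + (√(√(-289)/3 + 15510) - 40754)*9687) = 1/(-17139 + (√((17*I)/3 + 15510) - 40754)*9687) = 1/(-17139 + (√(17*I/3 + 15510) - 40754)*9687) = 1/(-17139 + (√(15510 + 17*I/3) - 40754)*9687) = 1/(-17139 + (-40754 + √(15510 + 17*I/3))*9687) = 1/(-17139 + (-394783998 + 9687*√(15510 + 17*I/3))) = 1/(-394801137 + 9687*√(15510 + 17*I/3))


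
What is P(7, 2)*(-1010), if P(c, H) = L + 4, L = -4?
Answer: 0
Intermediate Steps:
P(c, H) = 0 (P(c, H) = -4 + 4 = 0)
P(7, 2)*(-1010) = 0*(-1010) = 0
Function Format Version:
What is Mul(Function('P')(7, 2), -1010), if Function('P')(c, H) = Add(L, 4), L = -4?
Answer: 0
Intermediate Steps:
Function('P')(c, H) = 0 (Function('P')(c, H) = Add(-4, 4) = 0)
Mul(Function('P')(7, 2), -1010) = Mul(0, -1010) = 0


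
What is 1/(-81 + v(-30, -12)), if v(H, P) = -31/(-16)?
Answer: -16/1265 ≈ -0.012648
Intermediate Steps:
v(H, P) = 31/16 (v(H, P) = -31*(-1/16) = 31/16)
1/(-81 + v(-30, -12)) = 1/(-81 + 31/16) = 1/(-1265/16) = -16/1265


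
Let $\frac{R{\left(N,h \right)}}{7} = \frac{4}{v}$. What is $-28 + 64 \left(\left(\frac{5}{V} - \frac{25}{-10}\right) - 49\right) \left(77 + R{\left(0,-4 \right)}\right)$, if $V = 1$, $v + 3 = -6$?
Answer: $- \frac{1766492}{9} \approx -1.9628 \cdot 10^{5}$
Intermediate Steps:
$v = -9$ ($v = -3 - 6 = -9$)
$R{\left(N,h \right)} = - \frac{28}{9}$ ($R{\left(N,h \right)} = 7 \frac{4}{-9} = 7 \cdot 4 \left(- \frac{1}{9}\right) = 7 \left(- \frac{4}{9}\right) = - \frac{28}{9}$)
$-28 + 64 \left(\left(\frac{5}{V} - \frac{25}{-10}\right) - 49\right) \left(77 + R{\left(0,-4 \right)}\right) = -28 + 64 \left(\left(\frac{5}{1} - \frac{25}{-10}\right) - 49\right) \left(77 - \frac{28}{9}\right) = -28 + 64 \left(\left(5 \cdot 1 - - \frac{5}{2}\right) - 49\right) \frac{665}{9} = -28 + 64 \left(\left(5 + \frac{5}{2}\right) - 49\right) \frac{665}{9} = -28 + 64 \left(\frac{15}{2} - 49\right) \frac{665}{9} = -28 + 64 \left(\left(- \frac{83}{2}\right) \frac{665}{9}\right) = -28 + 64 \left(- \frac{55195}{18}\right) = -28 - \frac{1766240}{9} = - \frac{1766492}{9}$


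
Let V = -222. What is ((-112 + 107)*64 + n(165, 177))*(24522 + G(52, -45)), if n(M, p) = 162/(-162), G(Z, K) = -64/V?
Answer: -291251218/37 ≈ -7.8717e+6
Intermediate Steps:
G(Z, K) = 32/111 (G(Z, K) = -64/(-222) = -64*(-1/222) = 32/111)
n(M, p) = -1 (n(M, p) = 162*(-1/162) = -1)
((-112 + 107)*64 + n(165, 177))*(24522 + G(52, -45)) = ((-112 + 107)*64 - 1)*(24522 + 32/111) = (-5*64 - 1)*(2721974/111) = (-320 - 1)*(2721974/111) = -321*2721974/111 = -291251218/37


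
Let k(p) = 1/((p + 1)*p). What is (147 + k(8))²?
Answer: 112042225/5184 ≈ 21613.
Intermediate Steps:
k(p) = 1/(p*(1 + p)) (k(p) = 1/((1 + p)*p) = 1/(p*(1 + p)))
(147 + k(8))² = (147 + 1/(8*(1 + 8)))² = (147 + (⅛)/9)² = (147 + (⅛)*(⅑))² = (147 + 1/72)² = (10585/72)² = 112042225/5184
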